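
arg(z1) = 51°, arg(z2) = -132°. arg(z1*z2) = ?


arg(z1*z2) = 51° - 132° = -81°
Normalized to (-180°, 180°]: -81°

-81°


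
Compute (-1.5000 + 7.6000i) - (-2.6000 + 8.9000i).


Real: -1.5 + 2.6 = 1.1
Imag: 7.6 - 8.9 = -1.3

1.1000 - 1.3000i


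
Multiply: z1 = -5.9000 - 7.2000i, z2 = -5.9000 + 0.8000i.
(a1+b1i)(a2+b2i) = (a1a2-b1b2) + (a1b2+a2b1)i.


Real = -5.9*(-5.9) - (-7.2)*0.8 = 34.81 - (-5.76) = 40.57
Imag = -5.9*0.8 - (5.9)*(-7.2) = -4.72 + 42.48 = 37.76

40.5700 + 37.7600i


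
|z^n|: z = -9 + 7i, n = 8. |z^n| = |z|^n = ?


|z| = sqrt(81+49) = sqrt(130) = 11.4018
|z^8| = |z|^8 = (sqrt(130))^8 = 130^4 = 285610000

|z^8| = 285610000


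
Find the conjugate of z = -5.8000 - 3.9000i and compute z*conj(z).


z_bar = -5.8000 + 3.9000i
z*z_bar = (-5.8)^2 + (-3.9)^2 = 33.64 + 15.21 = 48.85

z_bar = -5.8000 + 3.9000i, z*z_bar = 48.85


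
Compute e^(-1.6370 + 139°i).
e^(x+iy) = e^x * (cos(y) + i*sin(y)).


e^-1.6370 = 0.19456
cos(139°) = -0.7547
sin(139°) = 0.65606
Real = 0.19456*(-0.7547) = -0.1468
Imag = 0.19456*0.65606 = 0.1276

-0.1468 + 0.1276i


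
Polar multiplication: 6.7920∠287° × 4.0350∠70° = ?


r = 6.7920 * 4.0350 = 27.4057
theta = 287° + 70° = 357° = 357° (mod 360)

27.4057 cis(357°)


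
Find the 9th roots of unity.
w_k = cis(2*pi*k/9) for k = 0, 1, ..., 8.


The 9th roots of unity are cis(360k/9°) for k=0..8
Angle step = 360/9 = 40°
Primitive root: cis(40°)
Primitive root = 0.7660 + 0.6428i

9 roots at angles: 0°, 40°, 80°, 120°, 160°, 200°, 240°, 280°, 320°


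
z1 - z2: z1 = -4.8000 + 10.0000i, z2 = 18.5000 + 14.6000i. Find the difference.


Real: -4.8 - 18.5 = -23.3
Imag: 10 - 14.6 = -4.6

-23.3000 - 4.6000i


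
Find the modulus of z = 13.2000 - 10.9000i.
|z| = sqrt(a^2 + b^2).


|z| = sqrt(13.2^2 + (-10.9)^2) = sqrt(174.24 + 118.81) = sqrt(293.05) = 17.1187

|z| = 17.1187


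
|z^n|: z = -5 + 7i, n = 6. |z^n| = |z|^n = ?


|z| = sqrt(25+49) = sqrt(74) = 8.6023
|z^6| = |z|^6 = (sqrt(74))^6 = 74^3 = 405224

|z^6| = 405224


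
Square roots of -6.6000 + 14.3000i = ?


|z| = sqrt(43.56+204.49) = 15.7496
sqrt((|z|+a)/2) = sqrt((15.7496+(-6.6))/2) = sqrt(4.5748) = 2.1389
sqrt((|z|-a)/2) = sqrt((15.7496-(-6.6))/2) = sqrt(11.1748) = 3.3429

±(2.1389 + 3.3429i) i.e. 2.1389 + 3.3429i and -2.1389 - 3.3429i


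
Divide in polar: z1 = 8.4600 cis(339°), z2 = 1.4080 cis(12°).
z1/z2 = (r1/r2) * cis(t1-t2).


r = 8.4600 / 1.4080 = 6.0085
theta = 339° - 12° = 327° = 327° (mod 360)

6.0085 cis(327°)


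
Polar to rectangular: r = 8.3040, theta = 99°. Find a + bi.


a = 8.3040*cos(99°) = 8.3040*(-0.15643) = -1.2990
b = 8.3040*sin(99°) = 8.3040*0.98769 = 8.2018

-1.2990 + 8.2018i


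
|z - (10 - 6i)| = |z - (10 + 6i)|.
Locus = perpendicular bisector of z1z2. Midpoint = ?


Equal distances means the locus is the perpendicular bisector of z1 and z2.
Midpoint = ((10+10)/2, (-6+6)/2) = (10.0000, 0)

Perpendicular bisector through (10.0000, 0)


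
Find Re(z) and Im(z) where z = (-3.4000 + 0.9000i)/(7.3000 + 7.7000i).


Multiply by conjugate: (-3.4000 + 0.9000i)(7.3000 - 7.7000i) / (7.3^2 + 7.7^2)
Numerator real = -3.4*7.3 + 0.9*7.7 = -17.89
Numerator imag = 0.9*7.3 - (-3.4)*7.7 = 32.75
Denominator = 112.58
Re(z) = -17.89/112.58 = -0.1589
Im(z) = 32.75/112.58 = 0.2909

Re(z) = -0.1589, Im(z) = 0.2909


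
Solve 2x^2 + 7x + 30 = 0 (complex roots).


disc = 7^2 - 4*2*30 = 49 - 240 = -191
sqrt(|disc|) = sqrt(191) = 13.8203
Real part = -7/(2*2) = -1.7500
Imag part = 13.8203/(2*2) = 3.4551

-1.7500 ± 3.4551i


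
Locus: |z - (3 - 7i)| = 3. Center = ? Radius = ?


|z - z0| = r is a circle with center z0 and radius r.
Center = (3, -7), radius = 3

Circle with center (3, -7) and radius 3


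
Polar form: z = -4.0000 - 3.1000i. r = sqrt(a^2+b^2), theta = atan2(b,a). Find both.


r = sqrt(16+9.61) = sqrt(25.61) = 5.0606
theta = atan2(-3.1, -4) = -142.2243 degrees

r = 5.0606, theta = -142.2243 degrees


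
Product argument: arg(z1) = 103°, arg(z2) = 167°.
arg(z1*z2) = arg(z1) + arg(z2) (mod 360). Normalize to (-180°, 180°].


arg(z1*z2) = 103° + 167° = 270°
Normalized to (-180°, 180°]: -90°

-90°


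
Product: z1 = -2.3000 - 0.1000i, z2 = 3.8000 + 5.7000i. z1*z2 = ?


Real = -2.3*3.8 - (-0.1)*5.7 = -8.74 - (-0.57) = -8.17
Imag = -2.3*5.7 + 3.8*(-0.1) = -13.11 - (0.38) = -13.49

-8.1700 - 13.4900i


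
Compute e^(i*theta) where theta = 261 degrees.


cos(261°) = -0.1564
sin(261°) = -0.9877

e^(i*261°) = -0.1564 - 0.9877i


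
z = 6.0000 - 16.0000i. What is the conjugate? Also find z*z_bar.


z_bar = 6.0000 + 16.0000i
z*z_bar = 6^2 + (-16)^2 = 36 + 256 = 292

z_bar = 6.0000 + 16.0000i, z*z_bar = 292


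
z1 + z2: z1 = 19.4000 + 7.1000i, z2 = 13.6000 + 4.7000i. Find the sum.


Real: 19.4 + 13.6 = 33
Imag: 7.1 + 4.7 = 11.8

33.0000 + 11.8000i


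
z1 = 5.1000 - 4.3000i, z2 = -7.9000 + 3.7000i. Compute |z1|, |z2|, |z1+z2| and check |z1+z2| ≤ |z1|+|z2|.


|z1| = sqrt(5.1^2 + (-4.3)^2) = sqrt(44.5) = 6.6708
|z2| = sqrt((-7.9)^2 + 3.7^2) = sqrt(76.1) = 8.7235
z1+z2 = -2.8000 - 0.6000i
|z1+z2| = sqrt(8.2) = 2.8636
|z1|+|z2| = 6.6708 + 8.7235 = 15.3943

|z1+z2| = 2.8636 ≤ |z1|+|z2| = 15.3943 (verified)


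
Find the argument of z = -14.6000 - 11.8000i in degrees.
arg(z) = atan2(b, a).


Re = -14.6, Im = -11.8
arg = atan2(-11.8, -14.6) = -141.0542 degrees

arg(z) = -141.0542 degrees


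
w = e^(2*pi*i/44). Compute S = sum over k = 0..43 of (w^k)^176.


The roots are w_k = w^k with w = e^(2*pi*i/44), and (w^k)^176 = (w^176)^k.
So S = 1 + u + u^2 + ... + u^(43) with u = w^176.
176 = 4*44 + 0, so 176 is a multiple of 44 and u = (w^44)^4 = 1.
Every one of the 44 terms equals 1: S = 44

S = 44


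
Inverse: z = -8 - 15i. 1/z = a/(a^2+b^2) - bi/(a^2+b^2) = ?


|z|^2 = 64+225 = 289
1/z = (-8 + 15i)/289

1/z = -0.0277 + 0.0519i


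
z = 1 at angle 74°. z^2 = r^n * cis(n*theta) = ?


r^2 = 1^2 = 1
n*theta = 2*74° = 148° = 148° (mod 360)
a = 1*cos(148°) = -0.8480
b = 1*sin(148°) = 0.5299

1 cis(148°) = -0.8480 + 0.5299i


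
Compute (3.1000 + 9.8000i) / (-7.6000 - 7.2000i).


Conjugate of z2 = -7.6000 + 7.2000i
Numerator: (3.1000 + 9.8000i)(-7.6000 + 7.2000i) = -94.1200 - 52.1600i
Denominator: (-7.6)^2 + (-7.2)^2 = 109.6
Result = (-94.1200 - 52.1600i)/109.6

-0.8588 - 0.4759i


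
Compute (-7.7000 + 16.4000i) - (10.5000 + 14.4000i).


Real: -7.7 - 10.5 = -18.2
Imag: 16.4 - 14.4 = 2

-18.2000 + 2.0000i


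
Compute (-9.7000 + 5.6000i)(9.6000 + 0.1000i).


Real = -9.7*9.6 - 5.6*0.1 = -93.12 - 0.56 = -93.68
Imag = -9.7*0.1 + 9.6*5.6 = -0.97 + 53.76 = 52.79

-93.6800 + 52.7900i


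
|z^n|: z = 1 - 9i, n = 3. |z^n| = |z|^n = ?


|z| = sqrt(1+81) = sqrt(82) = 9.0554
|z^3| = |z|^3 = (sqrt(82))^3 = 82*sqrt(82)

|z^3| = 82*sqrt(82) ≈ 742.5416


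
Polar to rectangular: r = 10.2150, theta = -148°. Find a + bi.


a = 10.2150*cos(-148°) = 10.2150*(-0.84805) = -8.6628
b = 10.2150*sin(-148°) = 10.2150*(-0.52992) = -5.4131

-8.6628 - 5.4131i


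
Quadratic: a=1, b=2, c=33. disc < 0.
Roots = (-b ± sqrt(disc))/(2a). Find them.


disc = 2^2 - 4*1*33 = 4 - 132 = -128
sqrt(|disc|) = sqrt(128) = 11.3137
Real part = -2/(2*1) = -1.0000
Imag part = 11.3137/(2*1) = 5.6569

-1.0000 ± 5.6569i


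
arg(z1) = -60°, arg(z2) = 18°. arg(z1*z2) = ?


arg(z1*z2) = -60° + 18° = -42°
Normalized to (-180°, 180°]: -42°

-42°


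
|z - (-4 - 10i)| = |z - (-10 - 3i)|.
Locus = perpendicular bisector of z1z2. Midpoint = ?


Equal distances means the locus is the perpendicular bisector of z1 and z2.
Midpoint = ((-4+(-10))/2, (-10+(-3))/2) = (-7.0000, -6.5000)

Perpendicular bisector through (-7.0000, -6.5000)


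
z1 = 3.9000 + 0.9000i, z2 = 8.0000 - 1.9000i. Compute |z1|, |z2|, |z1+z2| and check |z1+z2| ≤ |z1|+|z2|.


|z1| = sqrt(3.9^2 + 0.9^2) = sqrt(16.02) = 4.0025
|z2| = sqrt(8^2 + (-1.9)^2) = sqrt(67.61) = 8.2225
z1+z2 = 11.9000 - 1.0000i
|z1+z2| = sqrt(142.61) = 11.9419
|z1|+|z2| = 4.0025 + 8.2225 = 12.2250

|z1+z2| = 11.9419 ≤ |z1|+|z2| = 12.2250 (verified)


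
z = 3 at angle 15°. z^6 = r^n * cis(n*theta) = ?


r^6 = 3^6 = 729
n*theta = 6*15° = 90° = 90° (mod 360)
a = 729*cos(90°) = 0
b = 729*sin(90°) = 729.0000

729 cis(90°) = 0 + 729.0000i


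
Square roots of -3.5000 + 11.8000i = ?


|z| = sqrt(12.25+139.24) = 12.3081
sqrt((|z|+a)/2) = sqrt((12.3081+(-3.5))/2) = sqrt(4.4041) = 2.0986
sqrt((|z|-a)/2) = sqrt((12.3081-(-3.5))/2) = sqrt(7.9041) = 2.8114

±(2.0986 + 2.8114i) i.e. 2.0986 + 2.8114i and -2.0986 - 2.8114i


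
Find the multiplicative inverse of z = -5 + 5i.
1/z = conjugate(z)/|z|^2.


|z|^2 = 25+25 = 50
1/z = (-5 - 5i)/50

1/z = -0.1000 - 0.1000i


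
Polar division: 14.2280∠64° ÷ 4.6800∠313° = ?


r = 14.2280 / 4.6800 = 3.0402
theta = 64° - 313° = -249° = 111° (mod 360)

3.0402 cis(111°)


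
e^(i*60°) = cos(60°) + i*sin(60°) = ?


cos(60°) = 0.5000
sin(60°) = 0.8660

e^(i*60°) = 0.5000 + 0.8660i


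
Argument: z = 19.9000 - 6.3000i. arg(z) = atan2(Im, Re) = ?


Re = 19.9, Im = -6.3
arg = atan2(-6.3, 19.9) = -17.5669 degrees

arg(z) = -17.5669 degrees


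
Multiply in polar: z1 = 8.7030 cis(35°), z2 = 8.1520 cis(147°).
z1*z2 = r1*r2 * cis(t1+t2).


r = 8.7030 * 8.1520 = 70.9469
theta = 35° + 147° = 182° = 182° (mod 360)

70.9469 cis(182°)


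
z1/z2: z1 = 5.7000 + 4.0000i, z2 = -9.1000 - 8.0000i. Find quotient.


Conjugate of z2 = -9.1000 + 8.0000i
Numerator: (5.7000 + 4.0000i)(-9.1000 + 8.0000i) = -83.8700 + 9.2000i
Denominator: (-9.1)^2 + (-8)^2 = 146.81
Result = (-83.8700 + 9.2000i)/146.81

-0.5713 + 0.0627i


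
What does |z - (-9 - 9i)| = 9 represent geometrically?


|z - z0| = r is a circle with center z0 and radius r.
Center = (-9, -9), radius = 9

Circle with center (-9, -9) and radius 9


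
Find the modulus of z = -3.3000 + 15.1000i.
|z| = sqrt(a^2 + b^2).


|z| = sqrt((-3.3)^2 + 15.1^2) = sqrt(10.89 + 228.01) = sqrt(238.9) = 15.4564

|z| = 15.4564


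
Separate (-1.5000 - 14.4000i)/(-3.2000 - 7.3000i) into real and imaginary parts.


Multiply by conjugate: (-1.5000 - 14.4000i)(-3.2000 + 7.3000i) / ((-3.2)^2 + (-7.3)^2)
Numerator real = -1.5*(-3.2) - (14.4)*(-7.3) = 109.92
Numerator imag = -14.4*(-3.2) - (-1.5)*(-7.3) = 35.13
Denominator = 63.53
Re(z) = 109.92/63.53 = 1.7302
Im(z) = 35.13/63.53 = 0.5530

Re(z) = 1.7302, Im(z) = 0.5530


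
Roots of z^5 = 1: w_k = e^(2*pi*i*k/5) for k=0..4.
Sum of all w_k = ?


The sum of all 5th roots of unity is 0.
Geometric series: (1 - w^5)/(1 - w) = (1-1)/(1-w) = 0 since w^5 = 1, w ≠ 1.
Alternatively: coefficient of z^4 in z^5 - 1 is 0.

0


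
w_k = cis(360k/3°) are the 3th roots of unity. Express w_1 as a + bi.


Angle = 360*1/3 = 120°
a = cos(120°) = -0.5000
b = sin(120°) = 0.8660

-0.5000 + 0.8660i


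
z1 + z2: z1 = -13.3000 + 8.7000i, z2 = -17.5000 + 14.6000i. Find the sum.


Real: -13.3 - 17.5 = -30.8
Imag: 8.7 + 14.6 = 23.3

-30.8000 + 23.3000i


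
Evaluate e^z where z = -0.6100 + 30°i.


e^-0.6100 = 0.5434
cos(30°) = 0.866
sin(30°) = 0.5
Real = 0.5434*0.866 = 0.4706
Imag = 0.5434*0.5 = 0.2717

0.4706 + 0.2717i


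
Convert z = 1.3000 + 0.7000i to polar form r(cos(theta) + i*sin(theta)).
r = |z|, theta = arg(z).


r = sqrt(1.69+0.49) = sqrt(2.18) = 1.4765
theta = atan2(0.7, 1.3) = 28.3008 degrees

r = 1.4765, theta = 28.3008 degrees


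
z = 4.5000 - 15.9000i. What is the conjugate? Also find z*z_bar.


z_bar = 4.5000 + 15.9000i
z*z_bar = 4.5^2 + (-15.9)^2 = 20.25 + 252.81 = 273.06

z_bar = 4.5000 + 15.9000i, z*z_bar = 273.06


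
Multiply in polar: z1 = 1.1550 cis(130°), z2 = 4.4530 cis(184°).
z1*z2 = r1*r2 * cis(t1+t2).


r = 1.1550 * 4.4530 = 5.1432
theta = 130° + 184° = 314° = 314° (mod 360)

5.1432 cis(314°)


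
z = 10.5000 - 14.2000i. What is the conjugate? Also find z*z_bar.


z_bar = 10.5000 + 14.2000i
z*z_bar = 10.5^2 + (-14.2)^2 = 110.25 + 201.64 = 311.89

z_bar = 10.5000 + 14.2000i, z*z_bar = 311.89


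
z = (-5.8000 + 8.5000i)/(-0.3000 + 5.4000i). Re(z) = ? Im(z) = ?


Multiply by conjugate: (-5.8000 + 8.5000i)(-0.3000 - 5.4000i) / ((-0.3)^2 + 5.4^2)
Numerator real = -5.8*(-0.3) + 8.5*5.4 = 47.64
Numerator imag = 8.5*(-0.3) - (-5.8)*5.4 = 28.77
Denominator = 29.25
Re(z) = 47.64/29.25 = 1.6287
Im(z) = 28.77/29.25 = 0.9836

Re(z) = 1.6287, Im(z) = 0.9836


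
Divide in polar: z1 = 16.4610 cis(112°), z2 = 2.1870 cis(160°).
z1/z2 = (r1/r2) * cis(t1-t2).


r = 16.4610 / 2.1870 = 7.5267
theta = 112° - 160° = -48° = 312° (mod 360)

7.5267 cis(312°)


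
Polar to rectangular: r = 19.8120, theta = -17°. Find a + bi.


a = 19.8120*cos(-17°) = 19.8120*0.956305 = 18.9463
b = 19.8120*sin(-17°) = 19.8120*(-0.292372) = -5.7925

18.9463 - 5.7925i


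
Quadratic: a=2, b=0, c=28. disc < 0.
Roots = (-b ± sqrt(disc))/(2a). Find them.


disc = 0^2 - 4*2*28 = 0 - 224 = -224
sqrt(|disc|) = sqrt(224) = 14.9666
Real part = 0/(2*2) = 0
Imag part = 14.9666/(2*2) = 3.7417

0 ± 3.7417i


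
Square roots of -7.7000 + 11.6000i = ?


|z| = sqrt(59.29+134.56) = 13.9230
sqrt((|z|+a)/2) = sqrt((13.9230+(-7.7))/2) = sqrt(3.1115) = 1.7639
sqrt((|z|-a)/2) = sqrt((13.9230-(-7.7))/2) = sqrt(10.8115) = 3.2881

±(1.7639 + 3.2881i) i.e. 1.7639 + 3.2881i and -1.7639 - 3.2881i


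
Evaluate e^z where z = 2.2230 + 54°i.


e^2.2230 = 9.2350
cos(54°) = 0.58779
sin(54°) = 0.80902
Real = 9.2350*0.58779 = 5.4282
Imag = 9.2350*0.80902 = 7.4713

5.4282 + 7.4713i


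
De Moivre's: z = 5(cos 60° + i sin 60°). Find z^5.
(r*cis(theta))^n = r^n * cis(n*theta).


r^5 = 5^5 = 3125
n*theta = 5*60° = 300° = 300° (mod 360)
a = 3125*cos(300°) = 1562.5000
b = 3125*sin(300°) = -2706.3294

3125 cis(300°) = 1562.5000 - 2706.3294i


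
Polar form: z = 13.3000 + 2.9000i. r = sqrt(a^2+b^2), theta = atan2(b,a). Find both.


r = sqrt(176.89+8.41) = sqrt(185.3) = 13.6125
theta = atan2(2.9, 13.3) = 12.3005 degrees

r = 13.6125, theta = 12.3005 degrees


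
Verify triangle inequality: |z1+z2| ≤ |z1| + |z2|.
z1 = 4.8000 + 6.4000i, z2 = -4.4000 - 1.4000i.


|z1| = sqrt(4.8^2 + 6.4^2) = sqrt(64) = 8.0000
|z2| = sqrt((-4.4)^2 + (-1.4)^2) = sqrt(21.32) = 4.6174
z1+z2 = 0.4000 + 5.0000i
|z1+z2| = sqrt(25.16) = 5.0160
|z1|+|z2| = 8.0000 + 4.6174 = 12.6174

|z1+z2| = 5.0160 ≤ |z1|+|z2| = 12.6174 (verified)


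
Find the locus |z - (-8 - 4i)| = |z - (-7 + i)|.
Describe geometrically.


Equal distances means the locus is the perpendicular bisector of z1 and z2.
Midpoint = ((-8+(-7))/2, (-4+1)/2) = (-7.5000, -1.5000)

Perpendicular bisector through (-7.5000, -1.5000)


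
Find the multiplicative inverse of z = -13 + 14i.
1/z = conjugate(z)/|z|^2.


|z|^2 = 169+196 = 365
1/z = (-13 - 14i)/365

1/z = -0.0356 - 0.0384i


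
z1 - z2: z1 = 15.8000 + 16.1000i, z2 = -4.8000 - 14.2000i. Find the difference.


Real: 15.8 + 4.8 = 20.6
Imag: 16.1 + 14.2 = 30.3

20.6000 + 30.3000i


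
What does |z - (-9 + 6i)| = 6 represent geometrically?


|z - z0| = r is a circle with center z0 and radius r.
Center = (-9, 6), radius = 6

Circle with center (-9, 6) and radius 6


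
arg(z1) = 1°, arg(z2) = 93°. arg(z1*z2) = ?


arg(z1*z2) = 1° + 93° = 94°
Normalized to (-180°, 180°]: 94°

94°


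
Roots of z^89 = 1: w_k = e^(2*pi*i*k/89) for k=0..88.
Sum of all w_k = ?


The sum of all 89th roots of unity is 0.
Geometric series: (1 - w^89)/(1 - w) = (1-1)/(1-w) = 0 since w^89 = 1, w ≠ 1.
Alternatively: coefficient of z^88 in z^89 - 1 is 0.

0


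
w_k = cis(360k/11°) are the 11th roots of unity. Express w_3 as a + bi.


Angle = 360*3/11 = 98.1818°
a = cos(98.1818°) = -0.1423
b = sin(98.1818°) = 0.9898

-0.1423 + 0.9898i


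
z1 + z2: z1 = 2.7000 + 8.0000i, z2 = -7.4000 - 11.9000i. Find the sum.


Real: 2.7 - 7.4 = -4.7
Imag: 8 - 11.9 = -3.9

-4.7000 - 3.9000i


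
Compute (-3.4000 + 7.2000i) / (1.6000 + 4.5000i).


Conjugate of z2 = 1.6000 - 4.5000i
Numerator: (-3.4000 + 7.2000i)(1.6000 - 4.5000i) = 26.9600 + 26.8200i
Denominator: 1.6^2 + 4.5^2 = 22.81
Result = (26.9600 + 26.8200i)/22.81

1.1819 + 1.1758i


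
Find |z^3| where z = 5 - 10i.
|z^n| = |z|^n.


|z| = sqrt(25+100) = sqrt(125) = 11.1803
|z^3| = |z|^3 = (sqrt(125))^3 = 125*sqrt(125)

|z^3| = 125*sqrt(125) ≈ 1397.5425


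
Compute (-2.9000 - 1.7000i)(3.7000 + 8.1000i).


Real = -2.9*3.7 - (-1.7)*8.1 = -10.73 - (-13.77) = 3.04
Imag = -2.9*8.1 + 3.7*(-1.7) = -23.49 - (6.29) = -29.78

3.0400 - 29.7800i


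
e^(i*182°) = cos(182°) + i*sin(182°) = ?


cos(182°) = -0.9994
sin(182°) = -0.0349

e^(i*182°) = -0.9994 - 0.0349i


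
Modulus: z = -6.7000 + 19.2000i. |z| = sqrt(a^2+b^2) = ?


|z| = sqrt((-6.7)^2 + 19.2^2) = sqrt(44.89 + 368.64) = sqrt(413.53) = 20.3354

|z| = 20.3354


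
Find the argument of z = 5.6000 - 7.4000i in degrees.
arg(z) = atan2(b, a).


Re = 5.6, Im = -7.4
arg = atan2(-7.4, 5.6) = -52.8831 degrees

arg(z) = -52.8831 degrees


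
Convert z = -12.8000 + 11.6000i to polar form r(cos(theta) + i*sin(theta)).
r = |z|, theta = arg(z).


r = sqrt(163.84+134.56) = sqrt(298.4) = 17.2743
theta = atan2(11.6, -12.8) = 137.8156 degrees

r = 17.2743, theta = 137.8156 degrees


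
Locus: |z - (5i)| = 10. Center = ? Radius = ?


|z - z0| = r is a circle with center z0 and radius r.
Center = (0, 5), radius = 10

Circle with center (0, 5) and radius 10


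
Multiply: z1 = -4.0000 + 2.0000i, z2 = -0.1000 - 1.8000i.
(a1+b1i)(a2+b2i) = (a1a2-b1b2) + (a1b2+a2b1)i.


Real = -4*(-0.1) - 2*(-1.8) = 0.4 - (-3.6) = 4
Imag = -4*(-1.8) - (0.1)*2 = 7.2 - (0.2) = 7

4.0000 + 7.0000i


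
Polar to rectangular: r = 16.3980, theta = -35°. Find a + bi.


a = 16.3980*cos(-35°) = 16.3980*0.819152 = 13.4325
b = 16.3980*sin(-35°) = 16.3980*(-0.573576) = -9.4055

13.4325 - 9.4055i


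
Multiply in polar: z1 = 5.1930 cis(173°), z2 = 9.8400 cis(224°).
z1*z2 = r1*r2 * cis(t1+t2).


r = 5.1930 * 9.8400 = 51.0991
theta = 173° + 224° = 397° = 37° (mod 360)

51.0991 cis(37°)


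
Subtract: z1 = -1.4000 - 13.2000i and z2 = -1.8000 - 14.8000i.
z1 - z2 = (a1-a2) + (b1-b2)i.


Real: -1.4 + 1.8 = 0.4
Imag: -13.2 + 14.8 = 1.6

0.4000 + 1.6000i


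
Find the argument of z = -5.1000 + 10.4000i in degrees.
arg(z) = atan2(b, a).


Re = -5.1, Im = 10.4
arg = atan2(10.4, -5.1) = 116.1226 degrees

arg(z) = 116.1226 degrees


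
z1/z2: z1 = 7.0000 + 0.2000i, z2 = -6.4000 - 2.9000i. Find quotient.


Conjugate of z2 = -6.4000 + 2.9000i
Numerator: (7.0000 + 0.2000i)(-6.4000 + 2.9000i) = -45.3800 + 19.0200i
Denominator: (-6.4)^2 + (-2.9)^2 = 49.37
Result = (-45.3800 + 19.0200i)/49.37

-0.9192 + 0.3853i


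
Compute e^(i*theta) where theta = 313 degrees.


cos(313°) = 0.6820
sin(313°) = -0.7314

e^(i*313°) = 0.6820 - 0.7314i


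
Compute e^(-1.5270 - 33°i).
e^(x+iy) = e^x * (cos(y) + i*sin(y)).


e^-1.5270 = 0.217186
cos(-33°) = 0.83867
sin(-33°) = -0.5446
Real = 0.217186*0.83867 = 0.1821
Imag = 0.217186*(-0.5446) = -0.1183

0.1821 - 0.1183i


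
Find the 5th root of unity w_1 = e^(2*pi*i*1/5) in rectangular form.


Angle = 360*1/5 = 72°
a = cos(72°) = 0.3090
b = sin(72°) = 0.9511

0.3090 + 0.9511i


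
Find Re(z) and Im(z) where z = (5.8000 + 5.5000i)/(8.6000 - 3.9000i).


Multiply by conjugate: (5.8000 + 5.5000i)(8.6000 + 3.9000i) / (8.6^2 + (-3.9)^2)
Numerator real = 5.8*8.6 + 5.5*(-3.9) = 28.43
Numerator imag = 5.5*8.6 - 5.8*(-3.9) = 69.92
Denominator = 89.17
Re(z) = 28.43/89.17 = 0.3188
Im(z) = 69.92/89.17 = 0.7841

Re(z) = 0.3188, Im(z) = 0.7841


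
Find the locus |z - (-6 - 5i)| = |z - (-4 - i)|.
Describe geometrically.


Equal distances means the locus is the perpendicular bisector of z1 and z2.
Midpoint = ((-6+(-4))/2, (-5+(-1))/2) = (-5.0000, -3.0000)

Perpendicular bisector through (-5.0000, -3.0000)


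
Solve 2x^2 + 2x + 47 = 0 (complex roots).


disc = 2^2 - 4*2*47 = 4 - 376 = -372
sqrt(|disc|) = sqrt(372) = 19.2873
Real part = -2/(2*2) = -0.5000
Imag part = 19.2873/(2*2) = 4.8218

-0.5000 ± 4.8218i


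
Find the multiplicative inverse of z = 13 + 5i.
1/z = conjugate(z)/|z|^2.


|z|^2 = 169+25 = 194
1/z = (13 - 5i)/194

1/z = 0.0670 - 0.0258i


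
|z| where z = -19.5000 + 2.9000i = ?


|z| = sqrt((-19.5)^2 + 2.9^2) = sqrt(380.25 + 8.41) = sqrt(388.66) = 19.7145

|z| = 19.7145


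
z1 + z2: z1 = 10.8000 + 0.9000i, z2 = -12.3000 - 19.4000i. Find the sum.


Real: 10.8 - 12.3 = -1.5
Imag: 0.9 - 19.4 = -18.5

-1.5000 - 18.5000i


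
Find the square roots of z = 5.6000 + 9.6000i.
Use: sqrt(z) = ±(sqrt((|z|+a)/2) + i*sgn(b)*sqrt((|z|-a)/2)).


|z| = sqrt(31.36+92.16) = 11.1140
sqrt((|z|+a)/2) = sqrt((11.1140+5.6)/2) = sqrt(8.3570) = 2.8908
sqrt((|z|-a)/2) = sqrt((11.1140-5.6)/2) = sqrt(2.7570) = 1.6604

±(2.8908 + 1.6604i) i.e. 2.8908 + 1.6604i and -2.8908 - 1.6604i


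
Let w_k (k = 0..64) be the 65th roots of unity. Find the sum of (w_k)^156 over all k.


The roots are w_k = w^k with w = e^(2*pi*i/65), and (w^k)^156 = (w^156)^k.
So S = 1 + u + u^2 + ... + u^(64) with u = w^156.
156 = 2*65 + 26, so 156 is not a multiple of 65: u = (w^65)^2 * w^26 = w^26 ≠ 1 (w is a primitive 65th root), while u^65 = (w^65)^156 = 1.
Geometric series: S = (1 - u^65)/(1 - u) = (1 - 1)/(1 - u) = 0

S = 0


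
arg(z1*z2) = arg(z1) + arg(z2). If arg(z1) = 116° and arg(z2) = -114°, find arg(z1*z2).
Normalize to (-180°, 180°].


arg(z1*z2) = 116° - 114° = 2°
Normalized to (-180°, 180°]: 2°

2°


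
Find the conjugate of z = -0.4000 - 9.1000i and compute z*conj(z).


z_bar = -0.4000 + 9.1000i
z*z_bar = (-0.4)^2 + (-9.1)^2 = 0.16 + 82.81 = 82.97

z_bar = -0.4000 + 9.1000i, z*z_bar = 82.97


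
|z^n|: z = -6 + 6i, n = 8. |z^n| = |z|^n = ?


|z| = sqrt(36+36) = sqrt(72) = 8.4853
|z^8| = |z|^8 = (sqrt(72))^8 = 72^4 = 26873856

|z^8| = 26873856


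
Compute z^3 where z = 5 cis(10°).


r^3 = 5^3 = 125
n*theta = 3*10° = 30° = 30° (mod 360)
a = 125*cos(30°) = 108.2532
b = 125*sin(30°) = 62.5000

125 cis(30°) = 108.2532 + 62.5000i


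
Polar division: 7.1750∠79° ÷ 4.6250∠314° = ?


r = 7.1750 / 4.6250 = 1.5514
theta = 79° - 314° = -235° = 125° (mod 360)

1.5514 cis(125°)


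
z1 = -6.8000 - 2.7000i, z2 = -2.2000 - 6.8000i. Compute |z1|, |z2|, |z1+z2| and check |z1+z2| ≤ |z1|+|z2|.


|z1| = sqrt((-6.8)^2 + (-2.7)^2) = sqrt(53.53) = 7.3164
|z2| = sqrt((-2.2)^2 + (-6.8)^2) = sqrt(51.08) = 7.1470
z1+z2 = -9.0000 - 9.5000i
|z1+z2| = sqrt(171.25) = 13.0863
|z1|+|z2| = 7.3164 + 7.1470 = 14.4634

|z1+z2| = 13.0863 ≤ |z1|+|z2| = 14.4634 (verified)


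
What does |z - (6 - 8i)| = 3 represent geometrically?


|z - z0| = r is a circle with center z0 and radius r.
Center = (6, -8), radius = 3

Circle with center (6, -8) and radius 3


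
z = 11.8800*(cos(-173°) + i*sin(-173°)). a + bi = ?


a = 11.8800*cos(-173°) = 11.8800*(-0.992546) = -11.7914
b = 11.8800*sin(-173°) = 11.8800*(-0.12187) = -1.4478

-11.7914 - 1.4478i


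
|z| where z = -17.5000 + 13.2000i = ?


|z| = sqrt((-17.5)^2 + 13.2^2) = sqrt(306.25 + 174.24) = sqrt(480.49) = 21.9201

|z| = 21.9201


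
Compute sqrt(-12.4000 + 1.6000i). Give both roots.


|z| = sqrt(153.76+2.56) = 12.5028
sqrt((|z|+a)/2) = sqrt((12.5028+(-12.4))/2) = sqrt(0.0514) = 0.2267
sqrt((|z|-a)/2) = sqrt((12.5028-(-12.4))/2) = sqrt(12.4514) = 3.5287

±(0.2267 + 3.5287i) i.e. 0.2267 + 3.5287i and -0.2267 - 3.5287i


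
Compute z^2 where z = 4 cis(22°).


r^2 = 4^2 = 16
n*theta = 2*22° = 44° = 44° (mod 360)
a = 16*cos(44°) = 11.5094
b = 16*sin(44°) = 11.1145

16 cis(44°) = 11.5094 + 11.1145i


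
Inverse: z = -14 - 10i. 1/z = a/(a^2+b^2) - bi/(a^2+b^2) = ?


|z|^2 = 196+100 = 296
1/z = (-14 + 10i)/296

1/z = -0.0473 + 0.0338i


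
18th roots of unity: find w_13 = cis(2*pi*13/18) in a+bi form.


Angle = 360*13/18 = 260°
a = cos(260°) = -0.1736
b = sin(260°) = -0.9848

-0.1736 - 0.9848i


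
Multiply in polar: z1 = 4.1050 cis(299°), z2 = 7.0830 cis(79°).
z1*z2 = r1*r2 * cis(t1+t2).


r = 4.1050 * 7.0830 = 29.0757
theta = 299° + 79° = 378° = 18° (mod 360)

29.0757 cis(18°)


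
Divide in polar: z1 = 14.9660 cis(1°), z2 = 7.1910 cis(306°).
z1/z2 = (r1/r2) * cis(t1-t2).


r = 14.9660 / 7.1910 = 2.0812
theta = 1° - 306° = -305° = 55° (mod 360)

2.0812 cis(55°)


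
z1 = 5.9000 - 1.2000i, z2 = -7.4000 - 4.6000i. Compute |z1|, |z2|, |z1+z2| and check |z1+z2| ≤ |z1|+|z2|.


|z1| = sqrt(5.9^2 + (-1.2)^2) = sqrt(36.25) = 6.0208
|z2| = sqrt((-7.4)^2 + (-4.6)^2) = sqrt(75.92) = 8.7132
z1+z2 = -1.5000 - 5.8000i
|z1+z2| = sqrt(35.89) = 5.9908
|z1|+|z2| = 6.0208 + 8.7132 = 14.7340

|z1+z2| = 5.9908 ≤ |z1|+|z2| = 14.7340 (verified)


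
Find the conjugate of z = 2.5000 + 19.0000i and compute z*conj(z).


z_bar = 2.5000 - 19.0000i
z*z_bar = 2.5^2 + 19^2 = 6.25 + 361 = 367.25

z_bar = 2.5000 - 19.0000i, z*z_bar = 367.25


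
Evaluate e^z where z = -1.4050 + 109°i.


e^-1.4050 = 0.2454
cos(109°) = -0.3256
sin(109°) = 0.9455
Real = 0.2454*(-0.3256) = -0.0799
Imag = 0.2454*0.9455 = 0.2320

-0.0799 + 0.2320i


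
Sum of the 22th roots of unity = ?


The sum of all 22th roots of unity is 0.
Geometric series: (1 - w^22)/(1 - w) = (1-1)/(1-w) = 0 since w^22 = 1, w ≠ 1.
Alternatively: coefficient of z^21 in z^22 - 1 is 0.

0


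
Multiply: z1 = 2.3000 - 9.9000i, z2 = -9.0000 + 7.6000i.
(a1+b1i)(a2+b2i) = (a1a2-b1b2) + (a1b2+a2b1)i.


Real = 2.3*(-9) - (-9.9)*7.6 = -20.7 - (-75.24) = 54.54
Imag = 2.3*7.6 - (9)*(-9.9) = 17.48 + 89.1 = 106.58

54.5400 + 106.5800i


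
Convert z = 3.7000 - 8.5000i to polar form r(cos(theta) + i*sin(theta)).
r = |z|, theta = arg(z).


r = sqrt(13.69+72.25) = sqrt(85.94) = 9.2704
theta = atan2(-8.5, 3.7) = -66.4768 degrees

r = 9.2704, theta = -66.4768 degrees


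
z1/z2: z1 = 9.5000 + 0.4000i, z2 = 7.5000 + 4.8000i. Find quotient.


Conjugate of z2 = 7.5000 - 4.8000i
Numerator: (9.5000 + 0.4000i)(7.5000 - 4.8000i) = 73.1700 - 42.6000i
Denominator: 7.5^2 + 4.8^2 = 79.29
Result = (73.1700 - 42.6000i)/79.29

0.9228 - 0.5373i


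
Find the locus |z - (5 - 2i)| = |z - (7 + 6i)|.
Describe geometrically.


Equal distances means the locus is the perpendicular bisector of z1 and z2.
Midpoint = ((5+7)/2, (-2+6)/2) = (6.0000, 2.0000)

Perpendicular bisector through (6.0000, 2.0000)


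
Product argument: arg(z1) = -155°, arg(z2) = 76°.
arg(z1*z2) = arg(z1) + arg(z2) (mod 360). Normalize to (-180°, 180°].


arg(z1*z2) = -155° + 76° = -79°
Normalized to (-180°, 180°]: -79°

-79°


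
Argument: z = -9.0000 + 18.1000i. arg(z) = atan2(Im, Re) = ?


Re = -9, Im = 18.1
arg = atan2(18.1, -9) = 116.4383 degrees

arg(z) = 116.4383 degrees


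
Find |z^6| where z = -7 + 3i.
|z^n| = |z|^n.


|z| = sqrt(49+9) = sqrt(58) = 7.6158
|z^6| = |z|^6 = (sqrt(58))^6 = 58^3 = 195112

|z^6| = 195112


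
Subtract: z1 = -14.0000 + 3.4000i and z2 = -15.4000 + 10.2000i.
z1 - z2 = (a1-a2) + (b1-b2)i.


Real: -14 + 15.4 = 1.4
Imag: 3.4 - 10.2 = -6.8

1.4000 - 6.8000i


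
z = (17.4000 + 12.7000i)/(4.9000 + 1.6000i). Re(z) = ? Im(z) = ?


Multiply by conjugate: (17.4000 + 12.7000i)(4.9000 - 1.6000i) / (4.9^2 + 1.6^2)
Numerator real = 17.4*4.9 + 12.7*1.6 = 105.58
Numerator imag = 12.7*4.9 - 17.4*1.6 = 34.39
Denominator = 26.57
Re(z) = 105.58/26.57 = 3.9737
Im(z) = 34.39/26.57 = 1.2943

Re(z) = 3.9737, Im(z) = 1.2943


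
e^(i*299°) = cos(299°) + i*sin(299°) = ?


cos(299°) = 0.4848
sin(299°) = -0.8746

e^(i*299°) = 0.4848 - 0.8746i


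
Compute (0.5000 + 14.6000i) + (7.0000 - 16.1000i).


Real: 0.5 + 7 = 7.5
Imag: 14.6 - 16.1 = -1.5

7.5000 - 1.5000i


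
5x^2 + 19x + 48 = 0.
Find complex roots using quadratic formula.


disc = 19^2 - 4*5*48 = 361 - 960 = -599
sqrt(|disc|) = sqrt(599) = 24.4745
Real part = -19/(2*5) = -1.9000
Imag part = 24.4745/(2*5) = 2.4474

-1.9000 ± 2.4474i


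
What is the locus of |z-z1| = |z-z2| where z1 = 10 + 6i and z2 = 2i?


Equal distances means the locus is the perpendicular bisector of z1 and z2.
Midpoint = ((10+0)/2, (6+2)/2) = (5.0000, 4.0000)

Perpendicular bisector through (5.0000, 4.0000)


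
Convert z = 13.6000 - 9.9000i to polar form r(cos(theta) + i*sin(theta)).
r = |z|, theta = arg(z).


r = sqrt(184.96+98.01) = sqrt(282.97) = 16.8217
theta = atan2(-9.9, 13.6) = -36.0524 degrees

r = 16.8217, theta = -36.0524 degrees


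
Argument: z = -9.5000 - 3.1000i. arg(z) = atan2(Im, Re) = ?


Re = -9.5, Im = -3.1
arg = atan2(-3.1, -9.5) = -161.9277 degrees

arg(z) = -161.9277 degrees


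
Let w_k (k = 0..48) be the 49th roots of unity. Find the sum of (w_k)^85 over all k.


The roots are w_k = w^k with w = e^(2*pi*i/49), and (w^k)^85 = (w^85)^k.
So S = 1 + u + u^2 + ... + u^(48) with u = w^85.
85 = 1*49 + 36, so 85 is not a multiple of 49: u = (w^49)^1 * w^36 = w^36 ≠ 1 (w is a primitive 49th root), while u^49 = (w^49)^85 = 1.
Geometric series: S = (1 - u^49)/(1 - u) = (1 - 1)/(1 - u) = 0

S = 0


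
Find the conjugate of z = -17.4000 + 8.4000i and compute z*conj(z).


z_bar = -17.4000 - 8.4000i
z*z_bar = (-17.4)^2 + 8.4^2 = 302.76 + 70.56 = 373.32

z_bar = -17.4000 - 8.4000i, z*z_bar = 373.32


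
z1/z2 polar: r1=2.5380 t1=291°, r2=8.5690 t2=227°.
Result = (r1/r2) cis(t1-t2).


r = 2.5380 / 8.5690 = 0.2962
theta = 291° - 227° = 64° = 64° (mod 360)

0.2962 cis(64°)


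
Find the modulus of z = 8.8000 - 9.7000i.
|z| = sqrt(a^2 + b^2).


|z| = sqrt(8.8^2 + (-9.7)^2) = sqrt(77.44 + 94.09) = sqrt(171.53) = 13.0969

|z| = 13.0969


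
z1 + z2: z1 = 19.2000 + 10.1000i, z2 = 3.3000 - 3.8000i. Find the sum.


Real: 19.2 + 3.3 = 22.5
Imag: 10.1 - 3.8 = 6.3

22.5000 + 6.3000i


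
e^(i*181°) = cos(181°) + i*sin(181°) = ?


cos(181°) = -0.9998
sin(181°) = -0.0175

e^(i*181°) = -0.9998 - 0.0175i


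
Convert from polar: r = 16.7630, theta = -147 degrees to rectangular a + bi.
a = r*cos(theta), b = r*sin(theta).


a = 16.7630*cos(-147°) = 16.7630*(-0.83867) = -14.0586
b = 16.7630*sin(-147°) = 16.7630*(-0.54464) = -9.1298

-14.0586 - 9.1298i


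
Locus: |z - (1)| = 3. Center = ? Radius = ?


|z - z0| = r is a circle with center z0 and radius r.
Center = (1, 0), radius = 3

Circle with center (1, 0) and radius 3


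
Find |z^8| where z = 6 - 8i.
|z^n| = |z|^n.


|z| = sqrt(36+64) = sqrt(100) = 10
|z^8| = |z|^8 = 10^8 = 100000000

|z^8| = 100000000


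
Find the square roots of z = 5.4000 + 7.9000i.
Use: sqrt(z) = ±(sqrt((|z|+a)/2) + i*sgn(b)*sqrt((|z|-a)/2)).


|z| = sqrt(29.16+62.41) = 9.5692
sqrt((|z|+a)/2) = sqrt((9.5692+5.4)/2) = sqrt(7.4846) = 2.7358
sqrt((|z|-a)/2) = sqrt((9.5692-5.4)/2) = sqrt(2.0846) = 1.4438

±(2.7358 + 1.4438i) i.e. 2.7358 + 1.4438i and -2.7358 - 1.4438i


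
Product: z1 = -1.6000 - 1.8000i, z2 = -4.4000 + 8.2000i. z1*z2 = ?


Real = -1.6*(-4.4) - (-1.8)*8.2 = 7.04 - (-14.76) = 21.8
Imag = -1.6*8.2 - (4.4)*(-1.8) = -13.12 + 7.92 = -5.2

21.8000 - 5.2000i


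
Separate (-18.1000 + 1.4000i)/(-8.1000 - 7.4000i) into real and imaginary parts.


Multiply by conjugate: (-18.1000 + 1.4000i)(-8.1000 + 7.4000i) / ((-8.1)^2 + (-7.4)^2)
Numerator real = -18.1*(-8.1) + 1.4*(-7.4) = 136.25
Numerator imag = 1.4*(-8.1) - (-18.1)*(-7.4) = -145.28
Denominator = 120.37
Re(z) = 136.25/120.37 = 1.1319
Im(z) = -145.28/120.37 = -1.2069

Re(z) = 1.1319, Im(z) = -1.2069


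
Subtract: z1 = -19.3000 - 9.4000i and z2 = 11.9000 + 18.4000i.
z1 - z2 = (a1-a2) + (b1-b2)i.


Real: -19.3 - 11.9 = -31.2
Imag: -9.4 - 18.4 = -27.8

-31.2000 - 27.8000i


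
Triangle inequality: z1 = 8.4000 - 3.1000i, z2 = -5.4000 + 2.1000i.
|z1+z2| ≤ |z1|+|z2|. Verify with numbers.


|z1| = sqrt(8.4^2 + (-3.1)^2) = sqrt(80.17) = 8.9538
|z2| = sqrt((-5.4)^2 + 2.1^2) = sqrt(33.57) = 5.7940
z1+z2 = 3.0000 - i
|z1+z2| = sqrt(10) = 3.1623
|z1|+|z2| = 8.9538 + 5.7940 = 14.7478

|z1+z2| = 3.1623 ≤ |z1|+|z2| = 14.7478 (verified)


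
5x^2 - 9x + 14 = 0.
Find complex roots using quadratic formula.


disc = (-9)^2 - 4*5*14 = 81 - 280 = -199
sqrt(|disc|) = sqrt(199) = 14.1067
Real part = 9/(2*5) = 0.9000
Imag part = 14.1067/(2*5) = 1.4107

0.9000 ± 1.4107i


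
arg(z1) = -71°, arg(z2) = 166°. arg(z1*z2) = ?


arg(z1*z2) = -71° + 166° = 95°
Normalized to (-180°, 180°]: 95°

95°


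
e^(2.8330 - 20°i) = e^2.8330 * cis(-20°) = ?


e^2.8330 = 16.9964
cos(-20°) = 0.939693
sin(-20°) = -0.34202
Real = 16.9964*0.939693 = 15.9714
Imag = 16.9964*(-0.34202) = -5.8131

15.9714 - 5.8131i


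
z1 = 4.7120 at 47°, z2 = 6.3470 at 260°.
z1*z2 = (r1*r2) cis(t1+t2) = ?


r = 4.7120 * 6.3470 = 29.9071
theta = 47° + 260° = 307° = 307° (mod 360)

29.9071 cis(307°)


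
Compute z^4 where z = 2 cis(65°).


r^4 = 2^4 = 16
n*theta = 4*65° = 260° = 260° (mod 360)
a = 16*cos(260°) = -2.7784
b = 16*sin(260°) = -15.7569

16 cis(260°) = -2.7784 - 15.7569i


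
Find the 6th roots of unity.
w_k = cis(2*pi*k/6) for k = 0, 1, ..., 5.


The 6th roots of unity are cis(360k/6°) for k=0..5
Angle step = 360/6 = 60°
Primitive root: cis(60°)
Primitive root = 0.5000 + 0.8660i

6 roots at angles: 0°, 60°, 120°, 180°, 240°, 300°


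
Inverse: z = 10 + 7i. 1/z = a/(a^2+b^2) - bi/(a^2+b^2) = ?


|z|^2 = 100+49 = 149
1/z = (10 - 7i)/149

1/z = 0.0671 - 0.0470i


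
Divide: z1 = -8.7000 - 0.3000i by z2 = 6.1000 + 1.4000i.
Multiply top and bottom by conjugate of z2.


Conjugate of z2 = 6.1000 - 1.4000i
Numerator: (-8.7000 - 0.3000i)(6.1000 - 1.4000i) = -53.4900 + 10.3500i
Denominator: 6.1^2 + 1.4^2 = 39.17
Result = (-53.4900 + 10.3500i)/39.17

-1.3656 + 0.2642i


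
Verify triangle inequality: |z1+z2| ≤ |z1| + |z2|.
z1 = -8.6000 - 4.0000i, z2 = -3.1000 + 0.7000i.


|z1| = sqrt((-8.6)^2 + (-4)^2) = sqrt(89.96) = 9.4847
|z2| = sqrt((-3.1)^2 + 0.7^2) = sqrt(10.1) = 3.1780
z1+z2 = -11.7000 - 3.3000i
|z1+z2| = sqrt(147.78) = 12.1565
|z1|+|z2| = 9.4847 + 3.1780 = 12.6627

|z1+z2| = 12.1565 ≤ |z1|+|z2| = 12.6627 (verified)


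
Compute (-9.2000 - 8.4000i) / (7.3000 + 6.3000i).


Conjugate of z2 = 7.3000 - 6.3000i
Numerator: (-9.2000 - 8.4000i)(7.3000 - 6.3000i) = -120.0800 - 3.3600i
Denominator: 7.3^2 + 6.3^2 = 92.98
Result = (-120.0800 - 3.3600i)/92.98

-1.2915 - 0.0361i


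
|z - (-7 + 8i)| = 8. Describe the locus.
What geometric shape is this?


|z - z0| = r is a circle with center z0 and radius r.
Center = (-7, 8), radius = 8

Circle with center (-7, 8) and radius 8


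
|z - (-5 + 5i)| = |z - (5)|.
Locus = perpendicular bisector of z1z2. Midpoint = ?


Equal distances means the locus is the perpendicular bisector of z1 and z2.
Midpoint = ((-5+5)/2, (5+0)/2) = (0, 2.5000)

Perpendicular bisector through (0, 2.5000)


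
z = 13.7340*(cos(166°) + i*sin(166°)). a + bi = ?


a = 13.7340*cos(166°) = 13.7340*(-0.970296) = -13.3260
b = 13.7340*sin(166°) = 13.7340*0.241922 = 3.3226

-13.3260 + 3.3226i


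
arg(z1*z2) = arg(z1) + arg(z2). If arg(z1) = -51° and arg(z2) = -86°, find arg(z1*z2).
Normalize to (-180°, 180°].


arg(z1*z2) = -51° - 86° = -137°
Normalized to (-180°, 180°]: -137°

-137°


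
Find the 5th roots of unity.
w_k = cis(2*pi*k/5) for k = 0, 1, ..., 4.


The 5th roots of unity are cis(360k/5°) for k=0..4
Angle step = 360/5 = 72°
Primitive root: cis(72°)
Primitive root = 0.3090 + 0.9511i

5 roots at angles: 0°, 72°, 144°, 216°, 288°


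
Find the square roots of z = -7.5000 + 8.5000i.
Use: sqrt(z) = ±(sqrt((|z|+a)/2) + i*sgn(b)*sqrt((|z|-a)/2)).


|z| = sqrt(56.25+72.25) = 11.3358
sqrt((|z|+a)/2) = sqrt((11.3358+(-7.5))/2) = sqrt(1.9179) = 1.3849
sqrt((|z|-a)/2) = sqrt((11.3358-(-7.5))/2) = sqrt(9.4179) = 3.0689

±(1.3849 + 3.0689i) i.e. 1.3849 + 3.0689i and -1.3849 - 3.0689i


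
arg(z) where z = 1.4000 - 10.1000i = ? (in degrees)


Re = 1.4, Im = -10.1
arg = atan2(-10.1, 1.4) = -82.1083 degrees

arg(z) = -82.1083 degrees


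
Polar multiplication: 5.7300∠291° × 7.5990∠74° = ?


r = 5.7300 * 7.5990 = 43.5423
theta = 291° + 74° = 365° = 5° (mod 360)

43.5423 cis(5°)


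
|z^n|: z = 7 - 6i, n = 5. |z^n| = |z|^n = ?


|z| = sqrt(49+36) = sqrt(85) = 9.2195
|z^5| = |z|^5 = (sqrt(85))^5 = 85^2 * sqrt(85) = 7225*sqrt(85)

|z^5| = 7225*sqrt(85) ≈ 66611.2087


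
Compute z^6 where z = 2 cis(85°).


r^6 = 2^6 = 64
n*theta = 6*85° = 510° = 150° (mod 360)
a = 64*cos(150°) = -55.4256
b = 64*sin(150°) = 32.0000

64 cis(150°) = -55.4256 + 32.0000i


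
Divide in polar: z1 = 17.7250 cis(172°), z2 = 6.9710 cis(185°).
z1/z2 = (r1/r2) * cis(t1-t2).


r = 17.7250 / 6.9710 = 2.5427
theta = 172° - 185° = -13° = 347° (mod 360)

2.5427 cis(347°)


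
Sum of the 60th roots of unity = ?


The sum of all 60th roots of unity is 0.
Geometric series: (1 - w^60)/(1 - w) = (1-1)/(1-w) = 0 since w^60 = 1, w ≠ 1.
Alternatively: coefficient of z^59 in z^60 - 1 is 0.

0


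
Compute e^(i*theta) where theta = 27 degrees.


cos(27°) = 0.8910
sin(27°) = 0.4540

e^(i*27°) = 0.8910 + 0.4540i


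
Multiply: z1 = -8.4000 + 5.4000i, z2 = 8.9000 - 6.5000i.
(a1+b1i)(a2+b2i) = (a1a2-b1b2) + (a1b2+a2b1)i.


Real = -8.4*8.9 - 5.4*(-6.5) = -74.76 - (-35.1) = -39.66
Imag = -8.4*(-6.5) + 8.9*5.4 = 54.6 + 48.06 = 102.66

-39.6600 + 102.6600i


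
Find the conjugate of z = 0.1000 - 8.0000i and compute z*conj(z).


z_bar = 0.1000 + 8.0000i
z*z_bar = 0.1^2 + (-8)^2 = 0.01 + 64 = 64.01

z_bar = 0.1000 + 8.0000i, z*z_bar = 64.01


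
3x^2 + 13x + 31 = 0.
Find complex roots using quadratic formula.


disc = 13^2 - 4*3*31 = 169 - 372 = -203
sqrt(|disc|) = sqrt(203) = 14.2478
Real part = -13/(2*3) = -2.1667
Imag part = 14.2478/(2*3) = 2.3746

-2.1667 ± 2.3746i


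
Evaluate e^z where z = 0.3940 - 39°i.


e^0.3940 = 1.4829
cos(-39°) = 0.7771
sin(-39°) = -0.6293
Real = 1.4829*0.7771 = 1.1524
Imag = 1.4829*(-0.6293) = -0.9332

1.1524 - 0.9332i


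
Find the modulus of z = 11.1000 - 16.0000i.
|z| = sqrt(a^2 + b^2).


|z| = sqrt(11.1^2 + (-16)^2) = sqrt(123.21 + 256) = sqrt(379.21) = 19.4733

|z| = 19.4733


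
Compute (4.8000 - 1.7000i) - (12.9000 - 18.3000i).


Real: 4.8 - 12.9 = -8.1
Imag: -1.7 + 18.3 = 16.6

-8.1000 + 16.6000i


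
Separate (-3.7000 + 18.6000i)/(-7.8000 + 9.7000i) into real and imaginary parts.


Multiply by conjugate: (-3.7000 + 18.6000i)(-7.8000 - 9.7000i) / ((-7.8)^2 + 9.7^2)
Numerator real = -3.7*(-7.8) + 18.6*9.7 = 209.28
Numerator imag = 18.6*(-7.8) - (-3.7)*9.7 = -109.19
Denominator = 154.93
Re(z) = 209.28/154.93 = 1.3508
Im(z) = -109.19/154.93 = -0.7048

Re(z) = 1.3508, Im(z) = -0.7048


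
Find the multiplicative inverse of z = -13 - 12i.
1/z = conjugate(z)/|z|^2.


|z|^2 = 169+144 = 313
1/z = (-13 + 12i)/313

1/z = -0.0415 + 0.0383i


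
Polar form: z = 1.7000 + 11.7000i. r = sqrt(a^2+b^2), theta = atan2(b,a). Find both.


r = sqrt(2.89+136.89) = sqrt(139.78) = 11.8229
theta = atan2(11.7, 1.7) = 81.7328 degrees

r = 11.8229, theta = 81.7328 degrees


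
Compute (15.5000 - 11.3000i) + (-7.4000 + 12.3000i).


Real: 15.5 - 7.4 = 8.1
Imag: -11.3 + 12.3 = 1

8.1000 + i


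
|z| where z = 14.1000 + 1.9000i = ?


|z| = sqrt(14.1^2 + 1.9^2) = sqrt(198.81 + 3.61) = sqrt(202.42) = 14.2274

|z| = 14.2274


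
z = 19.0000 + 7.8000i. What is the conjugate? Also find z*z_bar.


z_bar = 19.0000 - 7.8000i
z*z_bar = 19^2 + 7.8^2 = 361 + 60.84 = 421.84

z_bar = 19.0000 - 7.8000i, z*z_bar = 421.84


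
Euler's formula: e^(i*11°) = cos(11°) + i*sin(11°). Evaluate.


cos(11°) = 0.9816
sin(11°) = 0.1908

e^(i*11°) = 0.9816 + 0.1908i
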